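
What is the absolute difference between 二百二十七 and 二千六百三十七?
Convert 二百二十七 (Chinese numeral) → 2×100 + 2×10 + 7 = 227 (decimal)
Convert 二千六百三十七 (Chinese numeral) → 2×1000 + 6×100 + 3×10 + 7 = 2637 (decimal)
Compute |227 - 2637| = 2410
2410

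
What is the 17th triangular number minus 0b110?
The 17th triangular number = 17×18/2 = 153
Convert 0b110 (binary) → 4 + 2 = 6 (decimal)
Compute 153 - 6 = 147
147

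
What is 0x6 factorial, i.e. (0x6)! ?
Convert 0x6 (hexadecimal) → 6 (decimal)
Compute 6! = 720
720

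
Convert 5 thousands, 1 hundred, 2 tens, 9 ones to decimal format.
Convert 5 thousands, 1 hundred, 2 tens, 9 ones (place-value notation) → 5×1000 + 1×100 + 2×10 + 9 = 5129 (decimal)
5129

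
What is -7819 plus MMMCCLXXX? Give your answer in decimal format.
Convert MMMCCLXXX (Roman numeral) → 1000 + 1000 + 1000 + 100 + 100 + 50 + 10 + 10 + 10 = 3280 (decimal)
Compute -7819 + 3280 = -4539
-4539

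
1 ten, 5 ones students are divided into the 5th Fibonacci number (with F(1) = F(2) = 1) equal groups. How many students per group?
Convert 1 ten, 5 ones (place-value notation) → 1×10 + 5 = 15 (decimal)
Convert the 5th Fibonacci number (with F(1) = F(2) = 1) (Fibonacci index) → 1, 1, 2, 3, 5 → 5 (decimal)
Compute 15 ÷ 5 = 3
3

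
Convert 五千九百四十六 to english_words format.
Convert 五千九百四十六 (Chinese numeral) → 5×1000 + 9×100 + 4×10 + 6 = 5946 (decimal)
Convert 5946 (decimal) → 5946 = 5×1000 + 9×100 + 46 → five thousand nine hundred forty-six (English words)
five thousand nine hundred forty-six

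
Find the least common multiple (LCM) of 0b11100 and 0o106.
Convert 0b11100 (binary) → 16 + 8 + 4 = 28 (decimal)
Convert 0o106 (octal) → 1×64 + 6 = 70 (decimal)
Compute lcm(28, 70) = 140
140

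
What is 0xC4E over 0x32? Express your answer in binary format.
Convert 0xC4E (hexadecimal) → 12×256 + 4×16 + 14 = 3150 (decimal)
Convert 0x32 (hexadecimal) → 3×16 + 2 = 50 (decimal)
Compute 3150 ÷ 50 = 63
Convert 63 (decimal) → 63 = 32 + 16 + 8 + 4 + 2 + 1 → 0b111111 (binary)
0b111111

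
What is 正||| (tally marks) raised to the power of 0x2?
Convert 正||| (tally marks) → 5 + 3 = 8 (decimal)
Convert 0x2 (hexadecimal) → 2 (decimal)
Compute 8 ^ 2 = 64
64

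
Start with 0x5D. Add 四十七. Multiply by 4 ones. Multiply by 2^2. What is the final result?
Convert 0x5D (hexadecimal) → 5×16 + 13 = 93 (decimal)
Start: 93
Convert 四十七 (Chinese numeral) → 4×10 + 7 = 47 (decimal)
93 + 47 = 140
Convert 4 ones (place-value notation) → 4 (decimal)
140 × 4 = 560
Convert 2^2 (power) → 4 (decimal)
560 × 4 = 2240
2240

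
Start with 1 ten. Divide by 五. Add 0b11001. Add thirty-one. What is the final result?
Convert 1 ten (place-value notation) → 1×10 = 10 (decimal)
Start: 10
Convert 五 (Chinese numeral) → 5 (decimal)
10 ÷ 5 = 2
Convert 0b11001 (binary) → 16 + 8 + 1 = 25 (decimal)
2 + 25 = 27
Convert thirty-one (English words) → 31 (decimal)
27 + 31 = 58
58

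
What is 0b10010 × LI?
Convert 0b10010 (binary) → 16 + 2 = 18 (decimal)
Convert LI (Roman numeral) → 50 + 1 = 51 (decimal)
Compute 18 × 51 = 918
918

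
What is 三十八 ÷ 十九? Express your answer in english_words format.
Convert 三十八 (Chinese numeral) → 3×10 + 8 = 38 (decimal)
Convert 十九 (Chinese numeral) → 1×10 + 9 = 19 (decimal)
Compute 38 ÷ 19 = 2
Convert 2 (decimal) → two (English words)
two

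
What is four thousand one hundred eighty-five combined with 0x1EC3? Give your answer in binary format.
Convert four thousand one hundred eighty-five (English words) → 4×1000 + 1×100 + 85 = 4185 (decimal)
Convert 0x1EC3 (hexadecimal) → 1×4096 + 14×256 + 12×16 + 3 = 7875 (decimal)
Compute 4185 + 7875 = 12060
Convert 12060 (decimal) → 12060 = 8192 + 2048 + 1024 + 512 + 256 + 16 + 8 + 4 → 0b10111100011100 (binary)
0b10111100011100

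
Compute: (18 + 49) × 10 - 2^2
Convert 2^2 (power) → 4 (decimal)
Expression in decimal: (18 + 49) × 10 - 4
Parentheses first: 18 + 49 = 67
Multiply: 67 × 10 = 670
Subtract: 670 - 4 = 666
666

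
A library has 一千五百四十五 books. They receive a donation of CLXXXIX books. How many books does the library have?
Convert 一千五百四十五 (Chinese numeral) → 1×1000 + 5×100 + 4×10 + 5 = 1545 (decimal)
Convert CLXXXIX (Roman numeral) → 100 + 50 + 10 + 10 + 10 + 9 = 189 (decimal)
Compute 1545 + 189 = 1734
1734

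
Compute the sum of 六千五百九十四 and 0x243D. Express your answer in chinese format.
Convert 六千五百九十四 (Chinese numeral) → 6×1000 + 5×100 + 9×10 + 4 = 6594 (decimal)
Convert 0x243D (hexadecimal) → 2×4096 + 4×256 + 3×16 + 13 = 9277 (decimal)
Compute 6594 + 9277 = 15871
Convert 15871 (decimal) → 15871 = 1×10000 + 5×1000 + 8×100 + 7×10 + 1 → 一万五千八百七十一 (Chinese numeral)
一万五千八百七十一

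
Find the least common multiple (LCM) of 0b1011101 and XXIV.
Convert 0b1011101 (binary) → 64 + 16 + 8 + 4 + 1 = 93 (decimal)
Convert XXIV (Roman numeral) → 10 + 10 + 4 = 24 (decimal)
Compute lcm(93, 24) = 744
744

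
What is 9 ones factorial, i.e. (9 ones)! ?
Convert 9 ones (place-value notation) → 9 (decimal)
Compute 9! = 362880
362880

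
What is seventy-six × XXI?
Convert seventy-six (English words) → 76 (decimal)
Convert XXI (Roman numeral) → 10 + 10 + 1 = 21 (decimal)
Compute 76 × 21 = 1596
1596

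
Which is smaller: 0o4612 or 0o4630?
Convert 0o4612 (octal) → 4×512 + 6×64 + 1×8 + 2 = 2442 (decimal)
Convert 0o4630 (octal) → 4×512 + 6×64 + 3×8 = 2456 (decimal)
Compare 2442 vs 2456: smaller = 2442
2442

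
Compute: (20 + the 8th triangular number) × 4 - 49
Convert the 8th triangular number (triangular index) → 8×9/2 = 36 (decimal)
Expression in decimal: (20 + 36) × 4 - 49
Parentheses first: 20 + 36 = 56
Multiply: 56 × 4 = 224
Subtract: 224 - 49 = 175
175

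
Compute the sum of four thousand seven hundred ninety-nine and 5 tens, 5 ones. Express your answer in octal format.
Convert four thousand seven hundred ninety-nine (English words) → 4×1000 + 7×100 + 99 = 4799 (decimal)
Convert 5 tens, 5 ones (place-value notation) → 5×10 + 5 = 55 (decimal)
Compute 4799 + 55 = 4854
Convert 4854 (decimal) → 4854 = 1×4096 + 1×512 + 3×64 + 6×8 + 6 → 0o11366 (octal)
0o11366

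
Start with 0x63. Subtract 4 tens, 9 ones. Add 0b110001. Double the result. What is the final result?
Convert 0x63 (hexadecimal) → 6×16 + 3 = 99 (decimal)
Start: 99
Convert 4 tens, 9 ones (place-value notation) → 4×10 + 9 = 49 (decimal)
99 - 49 = 50
Convert 0b110001 (binary) → 32 + 16 + 1 = 49 (decimal)
50 + 49 = 99
99 × 2 = 198
198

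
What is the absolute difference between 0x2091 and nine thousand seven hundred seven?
Convert 0x2091 (hexadecimal) → 2×4096 + 9×16 + 1 = 8337 (decimal)
Convert nine thousand seven hundred seven (English words) → 9×1000 + 7×100 + 7 = 9707 (decimal)
Compute |8337 - 9707| = 1370
1370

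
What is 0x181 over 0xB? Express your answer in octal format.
Convert 0x181 (hexadecimal) → 1×256 + 8×16 + 1 = 385 (decimal)
Convert 0xB (hexadecimal) → 11 (decimal)
Compute 385 ÷ 11 = 35
Convert 35 (decimal) → 35 = 4×8 + 3 → 0o43 (octal)
0o43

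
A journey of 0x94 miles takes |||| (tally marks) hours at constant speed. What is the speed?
Convert 0x94 (hexadecimal) → 9×16 + 4 = 148 (decimal)
Convert |||| (tally marks) → 4 (decimal)
Compute 148 ÷ 4 = 37
37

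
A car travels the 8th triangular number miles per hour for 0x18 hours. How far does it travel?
Convert the 8th triangular number (triangular index) → 8×9/2 = 36 (decimal)
Convert 0x18 (hexadecimal) → 1×16 + 8 = 24 (decimal)
Compute 36 × 24 = 864
864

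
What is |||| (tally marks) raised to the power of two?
Convert |||| (tally marks) → 4 (decimal)
Convert two (English words) → 2 (decimal)
Compute 4 ^ 2 = 16
16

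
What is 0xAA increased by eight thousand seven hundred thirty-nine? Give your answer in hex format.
Convert 0xAA (hexadecimal) → 10×16 + 10 = 170 (decimal)
Convert eight thousand seven hundred thirty-nine (English words) → 8×1000 + 7×100 + 39 = 8739 (decimal)
Compute 170 + 8739 = 8909
Convert 8909 (decimal) → 8909 = 2×4096 + 2×256 + 12×16 + 13 → 0x22CD (hexadecimal)
0x22CD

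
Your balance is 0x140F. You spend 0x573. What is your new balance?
Convert 0x140F (hexadecimal) → 1×4096 + 4×256 + 15 = 5135 (decimal)
Convert 0x573 (hexadecimal) → 5×256 + 7×16 + 3 = 1395 (decimal)
Compute 5135 - 1395 = 3740
3740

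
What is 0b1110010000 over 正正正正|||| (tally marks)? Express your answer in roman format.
Convert 0b1110010000 (binary) → 512 + 256 + 128 + 16 = 912 (decimal)
Convert 正正正正|||| (tally marks) → 5 + 5 + 5 + 5 + 4 = 24 (decimal)
Compute 912 ÷ 24 = 38
Convert 38 (decimal) → 38 = 10 + 10 + 10 + 5 + 1 + 1 + 1 → XXXVIII (Roman numeral)
XXXVIII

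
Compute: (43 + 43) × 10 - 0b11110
Convert 0b11110 (binary) → 16 + 8 + 4 + 2 = 30 (decimal)
Expression in decimal: (43 + 43) × 10 - 30
Parentheses first: 43 + 43 = 86
Multiply: 86 × 10 = 860
Subtract: 860 - 30 = 830
830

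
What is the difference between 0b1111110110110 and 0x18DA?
Convert 0b1111110110110 (binary) → 4096 + 2048 + 1024 + 512 + 256 + 128 + 32 + 16 + 4 + 2 = 8118 (decimal)
Convert 0x18DA (hexadecimal) → 1×4096 + 8×256 + 13×16 + 10 = 6362 (decimal)
Difference: |8118 - 6362| = 1756
1756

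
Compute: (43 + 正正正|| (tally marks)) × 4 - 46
Convert 正正正|| (tally marks) → 5 + 5 + 5 + 2 = 17 (decimal)
Expression in decimal: (43 + 17) × 4 - 46
Parentheses first: 43 + 17 = 60
Multiply: 60 × 4 = 240
Subtract: 240 - 46 = 194
194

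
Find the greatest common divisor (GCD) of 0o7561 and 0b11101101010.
Convert 0o7561 (octal) → 7×512 + 5×64 + 6×8 + 1 = 3953 (decimal)
Convert 0b11101101010 (binary) → 1024 + 512 + 256 + 64 + 32 + 8 + 2 = 1898 (decimal)
Compute gcd(3953, 1898) = 1
1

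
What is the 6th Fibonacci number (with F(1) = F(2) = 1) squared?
The 6th Fibonacci number (with F(1) = F(2) = 1): 1, 1, 2, 3, 5, 8 → 8
Compute 8² = 8 × 8 = 64
64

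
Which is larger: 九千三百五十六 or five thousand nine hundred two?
Convert 九千三百五十六 (Chinese numeral) → 9×1000 + 3×100 + 5×10 + 6 = 9356 (decimal)
Convert five thousand nine hundred two (English words) → 5×1000 + 9×100 + 2 = 5902 (decimal)
Compare 9356 vs 5902: larger = 9356
9356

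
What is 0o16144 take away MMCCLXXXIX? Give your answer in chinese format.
Convert 0o16144 (octal) → 1×4096 + 6×512 + 1×64 + 4×8 + 4 = 7268 (decimal)
Convert MMCCLXXXIX (Roman numeral) → 1000 + 1000 + 100 + 100 + 50 + 10 + 10 + 10 + 9 = 2289 (decimal)
Compute 7268 - 2289 = 4979
Convert 4979 (decimal) → 4979 = 4×1000 + 9×100 + 7×10 + 9 → 四千九百七十九 (Chinese numeral)
四千九百七十九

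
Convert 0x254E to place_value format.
Convert 0x254E (hexadecimal) → 2×4096 + 5×256 + 4×16 + 14 = 9550 (decimal)
Convert 9550 (decimal) → 9550 = 9×1000 + 5×100 + 5×10 → 9 thousands, 5 hundreds, 5 tens (place-value notation)
9 thousands, 5 hundreds, 5 tens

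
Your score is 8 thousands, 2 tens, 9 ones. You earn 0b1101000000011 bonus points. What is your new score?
Convert 8 thousands, 2 tens, 9 ones (place-value notation) → 8×1000 + 2×10 + 9 = 8029 (decimal)
Convert 0b1101000000011 (binary) → 4096 + 2048 + 512 + 2 + 1 = 6659 (decimal)
Compute 8029 + 6659 = 14688
14688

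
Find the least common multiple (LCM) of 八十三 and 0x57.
Convert 八十三 (Chinese numeral) → 8×10 + 3 = 83 (decimal)
Convert 0x57 (hexadecimal) → 5×16 + 7 = 87 (decimal)
Compute lcm(83, 87) = 7221
7221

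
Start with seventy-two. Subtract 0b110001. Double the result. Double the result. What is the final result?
Convert seventy-two (English words) → 72 (decimal)
Start: 72
Convert 0b110001 (binary) → 32 + 16 + 1 = 49 (decimal)
72 - 49 = 23
23 × 2 = 46
46 × 2 = 92
92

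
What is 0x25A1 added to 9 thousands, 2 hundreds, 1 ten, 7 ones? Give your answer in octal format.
Convert 0x25A1 (hexadecimal) → 2×4096 + 5×256 + 10×16 + 1 = 9633 (decimal)
Convert 9 thousands, 2 hundreds, 1 ten, 7 ones (place-value notation) → 9×1000 + 2×100 + 1×10 + 7 = 9217 (decimal)
Compute 9633 + 9217 = 18850
Convert 18850 (decimal) → 18850 = 4×4096 + 4×512 + 6×64 + 4×8 + 2 → 0o44642 (octal)
0o44642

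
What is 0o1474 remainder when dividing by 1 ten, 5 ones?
Convert 0o1474 (octal) → 1×512 + 4×64 + 7×8 + 4 = 828 (decimal)
Convert 1 ten, 5 ones (place-value notation) → 1×10 + 5 = 15 (decimal)
Compute 828 mod 15 = 3
3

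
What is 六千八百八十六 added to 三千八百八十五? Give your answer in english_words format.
Convert 六千八百八十六 (Chinese numeral) → 6×1000 + 8×100 + 8×10 + 6 = 6886 (decimal)
Convert 三千八百八十五 (Chinese numeral) → 3×1000 + 8×100 + 8×10 + 5 = 3885 (decimal)
Compute 6886 + 3885 = 10771
Convert 10771 (decimal) → 10771 = 10×1000 + 7×100 + 71 → ten thousand seven hundred seventy-one (English words)
ten thousand seven hundred seventy-one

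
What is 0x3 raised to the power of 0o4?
Convert 0x3 (hexadecimal) → 3 (decimal)
Convert 0o4 (octal) → 4 (decimal)
Compute 3 ^ 4 = 81
81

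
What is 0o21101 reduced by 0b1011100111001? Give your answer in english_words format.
Convert 0o21101 (octal) → 2×4096 + 1×512 + 1×64 + 1 = 8769 (decimal)
Convert 0b1011100111001 (binary) → 4096 + 1024 + 512 + 256 + 32 + 16 + 8 + 1 = 5945 (decimal)
Compute 8769 - 5945 = 2824
Convert 2824 (decimal) → 2824 = 2×1000 + 8×100 + 24 → two thousand eight hundred twenty-four (English words)
two thousand eight hundred twenty-four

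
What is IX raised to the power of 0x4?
Convert IX (Roman numeral) → 9 (decimal)
Convert 0x4 (hexadecimal) → 4 (decimal)
Compute 9 ^ 4 = 6561
6561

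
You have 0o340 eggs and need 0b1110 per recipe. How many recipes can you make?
Convert 0o340 (octal) → 3×64 + 4×8 = 224 (decimal)
Convert 0b1110 (binary) → 8 + 4 + 2 = 14 (decimal)
Compute 224 ÷ 14 = 16
16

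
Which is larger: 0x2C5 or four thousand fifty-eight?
Convert 0x2C5 (hexadecimal) → 2×256 + 12×16 + 5 = 709 (decimal)
Convert four thousand fifty-eight (English words) → 4×1000 + 58 = 4058 (decimal)
Compare 709 vs 4058: larger = 4058
4058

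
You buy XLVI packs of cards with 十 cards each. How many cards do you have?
Convert 十 (Chinese numeral) → 1×10 = 10 (decimal)
Convert XLVI (Roman numeral) → 40 + 5 + 1 = 46 (decimal)
Compute 10 × 46 = 460
460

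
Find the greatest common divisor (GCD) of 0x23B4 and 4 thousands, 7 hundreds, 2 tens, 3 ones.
Convert 0x23B4 (hexadecimal) → 2×4096 + 3×256 + 11×16 + 4 = 9140 (decimal)
Convert 4 thousands, 7 hundreds, 2 tens, 3 ones (place-value notation) → 4×1000 + 7×100 + 2×10 + 3 = 4723 (decimal)
Compute gcd(9140, 4723) = 1
1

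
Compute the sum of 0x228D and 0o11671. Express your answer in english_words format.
Convert 0x228D (hexadecimal) → 2×4096 + 2×256 + 8×16 + 13 = 8845 (decimal)
Convert 0o11671 (octal) → 1×4096 + 1×512 + 6×64 + 7×8 + 1 = 5049 (decimal)
Compute 8845 + 5049 = 13894
Convert 13894 (decimal) → 13894 = 13×1000 + 8×100 + 94 → thirteen thousand eight hundred ninety-four (English words)
thirteen thousand eight hundred ninety-four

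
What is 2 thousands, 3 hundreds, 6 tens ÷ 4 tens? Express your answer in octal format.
Convert 2 thousands, 3 hundreds, 6 tens (place-value notation) → 2×1000 + 3×100 + 6×10 = 2360 (decimal)
Convert 4 tens (place-value notation) → 4×10 = 40 (decimal)
Compute 2360 ÷ 40 = 59
Convert 59 (decimal) → 59 = 7×8 + 3 → 0o73 (octal)
0o73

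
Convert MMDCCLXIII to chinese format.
Convert MMDCCLXIII (Roman numeral) → 1000 + 1000 + 500 + 100 + 100 + 50 + 10 + 1 + 1 + 1 = 2763 (decimal)
Convert 2763 (decimal) → 2763 = 2×1000 + 7×100 + 6×10 + 3 → 二千七百六十三 (Chinese numeral)
二千七百六十三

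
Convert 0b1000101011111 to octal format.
Convert 0b1000101011111 (binary) → 4096 + 256 + 64 + 16 + 8 + 4 + 2 + 1 = 4447 (decimal)
Convert 4447 (decimal) → 4447 = 1×4096 + 5×64 + 3×8 + 7 → 0o10537 (octal)
0o10537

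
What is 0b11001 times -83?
Convert 0b11001 (binary) → 16 + 8 + 1 = 25 (decimal)
Compute 25 × -83 = -2075
-2075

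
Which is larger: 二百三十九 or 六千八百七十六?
Convert 二百三十九 (Chinese numeral) → 2×100 + 3×10 + 9 = 239 (decimal)
Convert 六千八百七十六 (Chinese numeral) → 6×1000 + 8×100 + 7×10 + 6 = 6876 (decimal)
Compare 239 vs 6876: larger = 6876
6876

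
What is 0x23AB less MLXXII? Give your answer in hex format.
Convert 0x23AB (hexadecimal) → 2×4096 + 3×256 + 10×16 + 11 = 9131 (decimal)
Convert MLXXII (Roman numeral) → 1000 + 50 + 10 + 10 + 1 + 1 = 1072 (decimal)
Compute 9131 - 1072 = 8059
Convert 8059 (decimal) → 8059 = 1×4096 + 15×256 + 7×16 + 11 → 0x1F7B (hexadecimal)
0x1F7B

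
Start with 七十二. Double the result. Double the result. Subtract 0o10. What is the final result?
Convert 七十二 (Chinese numeral) → 7×10 + 2 = 72 (decimal)
Start: 72
72 × 2 = 144
144 × 2 = 288
Convert 0o10 (octal) → 1×8 = 8 (decimal)
288 - 8 = 280
280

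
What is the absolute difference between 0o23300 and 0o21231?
Convert 0o23300 (octal) → 2×4096 + 3×512 + 3×64 = 9920 (decimal)
Convert 0o21231 (octal) → 2×4096 + 1×512 + 2×64 + 3×8 + 1 = 8857 (decimal)
Compute |9920 - 8857| = 1063
1063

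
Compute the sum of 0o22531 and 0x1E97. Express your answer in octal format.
Convert 0o22531 (octal) → 2×4096 + 2×512 + 5×64 + 3×8 + 1 = 9561 (decimal)
Convert 0x1E97 (hexadecimal) → 1×4096 + 14×256 + 9×16 + 7 = 7831 (decimal)
Compute 9561 + 7831 = 17392
Convert 17392 (decimal) → 17392 = 4×4096 + 1×512 + 7×64 + 6×8 → 0o41760 (octal)
0o41760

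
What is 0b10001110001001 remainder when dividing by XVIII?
Convert 0b10001110001001 (binary) → 8192 + 512 + 256 + 128 + 8 + 1 = 9097 (decimal)
Convert XVIII (Roman numeral) → 10 + 5 + 1 + 1 + 1 = 18 (decimal)
Compute 9097 mod 18 = 7
7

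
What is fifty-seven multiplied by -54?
Convert fifty-seven (English words) → 57 (decimal)
Compute 57 × -54 = -3078
-3078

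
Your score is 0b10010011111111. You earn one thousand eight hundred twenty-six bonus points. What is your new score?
Convert 0b10010011111111 (binary) → 8192 + 1024 + 128 + 64 + 32 + 16 + 8 + 4 + 2 + 1 = 9471 (decimal)
Convert one thousand eight hundred twenty-six (English words) → 1×1000 + 8×100 + 26 = 1826 (decimal)
Compute 9471 + 1826 = 11297
11297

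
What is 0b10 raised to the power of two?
Convert 0b10 (binary) → 2 (decimal)
Convert two (English words) → 2 (decimal)
Compute 2 ^ 2 = 4
4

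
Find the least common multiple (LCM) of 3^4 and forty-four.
Convert 3^4 (power) → 81 (decimal)
Convert forty-four (English words) → 44 (decimal)
Compute lcm(81, 44) = 3564
3564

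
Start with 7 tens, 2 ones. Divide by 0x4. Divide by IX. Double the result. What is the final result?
Convert 7 tens, 2 ones (place-value notation) → 7×10 + 2 = 72 (decimal)
Start: 72
Convert 0x4 (hexadecimal) → 4 (decimal)
72 ÷ 4 = 18
Convert IX (Roman numeral) → 9 (decimal)
18 ÷ 9 = 2
2 × 2 = 4
4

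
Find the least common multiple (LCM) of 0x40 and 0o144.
Convert 0x40 (hexadecimal) → 4×16 = 64 (decimal)
Convert 0o144 (octal) → 1×64 + 4×8 + 4 = 100 (decimal)
Compute lcm(64, 100) = 1600
1600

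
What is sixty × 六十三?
Convert sixty (English words) → 60 (decimal)
Convert 六十三 (Chinese numeral) → 6×10 + 3 = 63 (decimal)
Compute 60 × 63 = 3780
3780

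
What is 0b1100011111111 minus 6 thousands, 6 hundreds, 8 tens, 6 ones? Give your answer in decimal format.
Convert 0b1100011111111 (binary) → 4096 + 2048 + 128 + 64 + 32 + 16 + 8 + 4 + 2 + 1 = 6399 (decimal)
Convert 6 thousands, 6 hundreds, 8 tens, 6 ones (place-value notation) → 6×1000 + 6×100 + 8×10 + 6 = 6686 (decimal)
Compute 6399 - 6686 = -287
-287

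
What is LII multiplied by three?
Convert LII (Roman numeral) → 50 + 1 + 1 = 52 (decimal)
Convert three (English words) → 3 (decimal)
Compute 52 × 3 = 156
156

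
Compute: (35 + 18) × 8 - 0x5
Convert 0x5 (hexadecimal) → 5 (decimal)
Expression in decimal: (35 + 18) × 8 - 5
Parentheses first: 35 + 18 = 53
Multiply: 53 × 8 = 424
Subtract: 424 - 5 = 419
419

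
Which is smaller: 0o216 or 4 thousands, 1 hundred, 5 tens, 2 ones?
Convert 0o216 (octal) → 2×64 + 1×8 + 6 = 142 (decimal)
Convert 4 thousands, 1 hundred, 5 tens, 2 ones (place-value notation) → 4×1000 + 1×100 + 5×10 + 2 = 4152 (decimal)
Compare 142 vs 4152: smaller = 142
142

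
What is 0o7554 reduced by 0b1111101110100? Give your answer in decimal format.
Convert 0o7554 (octal) → 7×512 + 5×64 + 5×8 + 4 = 3948 (decimal)
Convert 0b1111101110100 (binary) → 4096 + 2048 + 1024 + 512 + 256 + 64 + 32 + 16 + 4 = 8052 (decimal)
Compute 3948 - 8052 = -4104
-4104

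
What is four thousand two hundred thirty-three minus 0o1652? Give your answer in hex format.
Convert four thousand two hundred thirty-three (English words) → 4×1000 + 2×100 + 33 = 4233 (decimal)
Convert 0o1652 (octal) → 1×512 + 6×64 + 5×8 + 2 = 938 (decimal)
Compute 4233 - 938 = 3295
Convert 3295 (decimal) → 3295 = 12×256 + 13×16 + 15 → 0xCDF (hexadecimal)
0xCDF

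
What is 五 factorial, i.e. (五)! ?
Convert 五 (Chinese numeral) → 5 (decimal)
Compute 5! = 120
120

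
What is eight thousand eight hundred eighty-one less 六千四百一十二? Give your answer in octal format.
Convert eight thousand eight hundred eighty-one (English words) → 8×1000 + 8×100 + 81 = 8881 (decimal)
Convert 六千四百一十二 (Chinese numeral) → 6×1000 + 4×100 + 1×10 + 2 = 6412 (decimal)
Compute 8881 - 6412 = 2469
Convert 2469 (decimal) → 2469 = 4×512 + 6×64 + 4×8 + 5 → 0o4645 (octal)
0o4645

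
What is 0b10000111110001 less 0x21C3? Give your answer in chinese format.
Convert 0b10000111110001 (binary) → 8192 + 256 + 128 + 64 + 32 + 16 + 1 = 8689 (decimal)
Convert 0x21C3 (hexadecimal) → 2×4096 + 1×256 + 12×16 + 3 = 8643 (decimal)
Compute 8689 - 8643 = 46
Convert 46 (decimal) → 46 = 4×10 + 6 → 四十六 (Chinese numeral)
四十六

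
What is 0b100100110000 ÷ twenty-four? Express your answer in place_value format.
Convert 0b100100110000 (binary) → 2048 + 256 + 32 + 16 = 2352 (decimal)
Convert twenty-four (English words) → 24 (decimal)
Compute 2352 ÷ 24 = 98
Convert 98 (decimal) → 98 = 9×10 + 8 → 9 tens, 8 ones (place-value notation)
9 tens, 8 ones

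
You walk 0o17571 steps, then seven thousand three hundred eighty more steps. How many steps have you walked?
Convert 0o17571 (octal) → 1×4096 + 7×512 + 5×64 + 7×8 + 1 = 8057 (decimal)
Convert seven thousand three hundred eighty (English words) → 7×1000 + 3×100 + 80 = 7380 (decimal)
Compute 8057 + 7380 = 15437
15437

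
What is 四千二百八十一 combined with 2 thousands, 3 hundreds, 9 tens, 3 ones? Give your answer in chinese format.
Convert 四千二百八十一 (Chinese numeral) → 4×1000 + 2×100 + 8×10 + 1 = 4281 (decimal)
Convert 2 thousands, 3 hundreds, 9 tens, 3 ones (place-value notation) → 2×1000 + 3×100 + 9×10 + 3 = 2393 (decimal)
Compute 4281 + 2393 = 6674
Convert 6674 (decimal) → 6674 = 6×1000 + 6×100 + 7×10 + 4 → 六千六百七十四 (Chinese numeral)
六千六百七十四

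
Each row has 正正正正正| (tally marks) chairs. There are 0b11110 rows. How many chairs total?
Convert 正正正正正| (tally marks) → 5 + 5 + 5 + 5 + 5 + 1 = 26 (decimal)
Convert 0b11110 (binary) → 16 + 8 + 4 + 2 = 30 (decimal)
Compute 26 × 30 = 780
780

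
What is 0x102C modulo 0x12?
Convert 0x102C (hexadecimal) → 1×4096 + 2×16 + 12 = 4140 (decimal)
Convert 0x12 (hexadecimal) → 1×16 + 2 = 18 (decimal)
Compute 4140 mod 18 = 0
0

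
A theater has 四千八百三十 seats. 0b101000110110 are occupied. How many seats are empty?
Convert 四千八百三十 (Chinese numeral) → 4×1000 + 8×100 + 3×10 = 4830 (decimal)
Convert 0b101000110110 (binary) → 2048 + 512 + 32 + 16 + 4 + 2 = 2614 (decimal)
Compute 4830 - 2614 = 2216
2216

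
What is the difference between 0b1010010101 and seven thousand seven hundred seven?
Convert 0b1010010101 (binary) → 512 + 128 + 16 + 4 + 1 = 661 (decimal)
Convert seven thousand seven hundred seven (English words) → 7×1000 + 7×100 + 7 = 7707 (decimal)
Difference: |661 - 7707| = 7046
7046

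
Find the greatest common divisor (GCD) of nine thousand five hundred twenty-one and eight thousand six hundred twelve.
Convert nine thousand five hundred twenty-one (English words) → 9×1000 + 5×100 + 21 = 9521 (decimal)
Convert eight thousand six hundred twelve (English words) → 8×1000 + 6×100 + 12 = 8612 (decimal)
Compute gcd(9521, 8612) = 1
1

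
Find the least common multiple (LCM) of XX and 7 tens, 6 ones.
Convert XX (Roman numeral) → 10 + 10 = 20 (decimal)
Convert 7 tens, 6 ones (place-value notation) → 7×10 + 6 = 76 (decimal)
Compute lcm(20, 76) = 380
380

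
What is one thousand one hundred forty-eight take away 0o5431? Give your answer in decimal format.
Convert one thousand one hundred forty-eight (English words) → 1×1000 + 1×100 + 48 = 1148 (decimal)
Convert 0o5431 (octal) → 5×512 + 4×64 + 3×8 + 1 = 2841 (decimal)
Compute 1148 - 2841 = -1693
-1693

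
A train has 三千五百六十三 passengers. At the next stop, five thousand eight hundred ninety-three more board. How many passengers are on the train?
Convert 三千五百六十三 (Chinese numeral) → 3×1000 + 5×100 + 6×10 + 3 = 3563 (decimal)
Convert five thousand eight hundred ninety-three (English words) → 5×1000 + 8×100 + 93 = 5893 (decimal)
Compute 3563 + 5893 = 9456
9456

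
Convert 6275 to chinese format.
Convert 6275 (decimal) → 6275 = 6×1000 + 2×100 + 7×10 + 5 → 六千二百七十五 (Chinese numeral)
六千二百七十五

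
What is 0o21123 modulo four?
Convert 0o21123 (octal) → 2×4096 + 1×512 + 1×64 + 2×8 + 3 = 8787 (decimal)
Convert four (English words) → 4 (decimal)
Compute 8787 mod 4 = 3
3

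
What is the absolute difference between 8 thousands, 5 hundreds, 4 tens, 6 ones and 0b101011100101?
Convert 8 thousands, 5 hundreds, 4 tens, 6 ones (place-value notation) → 8×1000 + 5×100 + 4×10 + 6 = 8546 (decimal)
Convert 0b101011100101 (binary) → 2048 + 512 + 128 + 64 + 32 + 4 + 1 = 2789 (decimal)
Compute |8546 - 2789| = 5757
5757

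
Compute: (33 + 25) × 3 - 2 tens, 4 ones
Convert 2 tens, 4 ones (place-value notation) → 2×10 + 4 = 24 (decimal)
Expression in decimal: (33 + 25) × 3 - 24
Parentheses first: 33 + 25 = 58
Multiply: 58 × 3 = 174
Subtract: 174 - 24 = 150
150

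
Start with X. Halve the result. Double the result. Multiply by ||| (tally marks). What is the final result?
Convert X (Roman numeral) → 10 (decimal)
Start: 10
10 ÷ 2 = 5
5 × 2 = 10
Convert ||| (tally marks) → 3 (decimal)
10 × 3 = 30
30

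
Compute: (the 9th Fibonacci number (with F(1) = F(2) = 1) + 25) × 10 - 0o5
Convert the 9th Fibonacci number (with F(1) = F(2) = 1) (Fibonacci index) → 1, 1, 2, 3, 5, 8, 13, 21, 34 → 34 (decimal)
Convert 0o5 (octal) → 5 (decimal)
Expression in decimal: (34 + 25) × 10 - 5
Parentheses first: 34 + 25 = 59
Multiply: 59 × 10 = 590
Subtract: 590 - 5 = 585
585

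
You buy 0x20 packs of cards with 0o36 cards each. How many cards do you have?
Convert 0o36 (octal) → 3×8 + 6 = 30 (decimal)
Convert 0x20 (hexadecimal) → 2×16 = 32 (decimal)
Compute 30 × 32 = 960
960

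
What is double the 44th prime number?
The 44th prime number = 193
Compute 193 × 2 = 386
386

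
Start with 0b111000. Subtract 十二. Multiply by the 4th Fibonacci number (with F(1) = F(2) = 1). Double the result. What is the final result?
Convert 0b111000 (binary) → 32 + 16 + 8 = 56 (decimal)
Start: 56
Convert 十二 (Chinese numeral) → 1×10 + 2 = 12 (decimal)
56 - 12 = 44
Convert the 4th Fibonacci number (with F(1) = F(2) = 1) (Fibonacci index) → 1, 1, 2, 3 → 3 (decimal)
44 × 3 = 132
132 × 2 = 264
264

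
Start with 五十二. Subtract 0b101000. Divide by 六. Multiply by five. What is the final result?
Convert 五十二 (Chinese numeral) → 5×10 + 2 = 52 (decimal)
Start: 52
Convert 0b101000 (binary) → 32 + 8 = 40 (decimal)
52 - 40 = 12
Convert 六 (Chinese numeral) → 6 (decimal)
12 ÷ 6 = 2
Convert five (English words) → 5 (decimal)
2 × 5 = 10
10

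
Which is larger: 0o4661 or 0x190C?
Convert 0o4661 (octal) → 4×512 + 6×64 + 6×8 + 1 = 2481 (decimal)
Convert 0x190C (hexadecimal) → 1×4096 + 9×256 + 12 = 6412 (decimal)
Compare 2481 vs 6412: larger = 6412
6412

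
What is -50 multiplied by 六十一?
Convert 六十一 (Chinese numeral) → 6×10 + 1 = 61 (decimal)
Compute -50 × 61 = -3050
-3050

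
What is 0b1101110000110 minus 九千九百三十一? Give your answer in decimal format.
Convert 0b1101110000110 (binary) → 4096 + 2048 + 512 + 256 + 128 + 4 + 2 = 7046 (decimal)
Convert 九千九百三十一 (Chinese numeral) → 9×1000 + 9×100 + 3×10 + 1 = 9931 (decimal)
Compute 7046 - 9931 = -2885
-2885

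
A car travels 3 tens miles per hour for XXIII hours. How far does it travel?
Convert 3 tens (place-value notation) → 3×10 = 30 (decimal)
Convert XXIII (Roman numeral) → 10 + 10 + 1 + 1 + 1 = 23 (decimal)
Compute 30 × 23 = 690
690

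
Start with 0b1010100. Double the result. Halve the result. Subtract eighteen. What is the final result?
Convert 0b1010100 (binary) → 64 + 16 + 4 = 84 (decimal)
Start: 84
84 × 2 = 168
168 ÷ 2 = 84
Convert eighteen (English words) → 18 (decimal)
84 - 18 = 66
66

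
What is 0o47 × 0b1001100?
Convert 0o47 (octal) → 4×8 + 7 = 39 (decimal)
Convert 0b1001100 (binary) → 64 + 8 + 4 = 76 (decimal)
Compute 39 × 76 = 2964
2964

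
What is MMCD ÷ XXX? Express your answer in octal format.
Convert MMCD (Roman numeral) → 1000 + 1000 + 400 = 2400 (decimal)
Convert XXX (Roman numeral) → 10 + 10 + 10 = 30 (decimal)
Compute 2400 ÷ 30 = 80
Convert 80 (decimal) → 80 = 1×64 + 2×8 → 0o120 (octal)
0o120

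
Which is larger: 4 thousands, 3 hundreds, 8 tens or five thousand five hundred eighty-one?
Convert 4 thousands, 3 hundreds, 8 tens (place-value notation) → 4×1000 + 3×100 + 8×10 = 4380 (decimal)
Convert five thousand five hundred eighty-one (English words) → 5×1000 + 5×100 + 81 = 5581 (decimal)
Compare 4380 vs 5581: larger = 5581
5581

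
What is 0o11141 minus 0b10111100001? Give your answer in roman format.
Convert 0o11141 (octal) → 1×4096 + 1×512 + 1×64 + 4×8 + 1 = 4705 (decimal)
Convert 0b10111100001 (binary) → 1024 + 256 + 128 + 64 + 32 + 1 = 1505 (decimal)
Compute 4705 - 1505 = 3200
Convert 3200 (decimal) → 3200 = 1000 + 1000 + 1000 + 100 + 100 → MMMCC (Roman numeral)
MMMCC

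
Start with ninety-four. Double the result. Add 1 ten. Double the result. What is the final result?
Convert ninety-four (English words) → 94 (decimal)
Start: 94
94 × 2 = 188
Convert 1 ten (place-value notation) → 1×10 = 10 (decimal)
188 + 10 = 198
198 × 2 = 396
396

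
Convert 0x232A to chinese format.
Convert 0x232A (hexadecimal) → 2×4096 + 3×256 + 2×16 + 10 = 9002 (decimal)
Convert 9002 (decimal) → 9002 = 9×1000 + 2 → 九千零二 (Chinese numeral)
九千零二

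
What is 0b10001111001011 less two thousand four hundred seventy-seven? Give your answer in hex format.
Convert 0b10001111001011 (binary) → 8192 + 512 + 256 + 128 + 64 + 8 + 2 + 1 = 9163 (decimal)
Convert two thousand four hundred seventy-seven (English words) → 2×1000 + 4×100 + 77 = 2477 (decimal)
Compute 9163 - 2477 = 6686
Convert 6686 (decimal) → 6686 = 1×4096 + 10×256 + 1×16 + 14 → 0x1A1E (hexadecimal)
0x1A1E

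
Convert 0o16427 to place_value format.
Convert 0o16427 (octal) → 1×4096 + 6×512 + 4×64 + 2×8 + 7 = 7447 (decimal)
Convert 7447 (decimal) → 7447 = 7×1000 + 4×100 + 4×10 + 7 → 7 thousands, 4 hundreds, 4 tens, 7 ones (place-value notation)
7 thousands, 4 hundreds, 4 tens, 7 ones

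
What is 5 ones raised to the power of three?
Convert 5 ones (place-value notation) → 5 (decimal)
Convert three (English words) → 3 (decimal)
Compute 5 ^ 3 = 125
125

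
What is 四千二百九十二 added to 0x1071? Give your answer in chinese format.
Convert 四千二百九十二 (Chinese numeral) → 4×1000 + 2×100 + 9×10 + 2 = 4292 (decimal)
Convert 0x1071 (hexadecimal) → 1×4096 + 7×16 + 1 = 4209 (decimal)
Compute 4292 + 4209 = 8501
Convert 8501 (decimal) → 8501 = 8×1000 + 5×100 + 1 → 八千五百零一 (Chinese numeral)
八千五百零一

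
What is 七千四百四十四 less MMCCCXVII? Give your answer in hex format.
Convert 七千四百四十四 (Chinese numeral) → 7×1000 + 4×100 + 4×10 + 4 = 7444 (decimal)
Convert MMCCCXVII (Roman numeral) → 1000 + 1000 + 100 + 100 + 100 + 10 + 5 + 1 + 1 = 2317 (decimal)
Compute 7444 - 2317 = 5127
Convert 5127 (decimal) → 5127 = 1×4096 + 4×256 + 7 → 0x1407 (hexadecimal)
0x1407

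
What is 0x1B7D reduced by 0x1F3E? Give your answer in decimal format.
Convert 0x1B7D (hexadecimal) → 1×4096 + 11×256 + 7×16 + 13 = 7037 (decimal)
Convert 0x1F3E (hexadecimal) → 1×4096 + 15×256 + 3×16 + 14 = 7998 (decimal)
Compute 7037 - 7998 = -961
-961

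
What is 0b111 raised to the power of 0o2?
Convert 0b111 (binary) → 4 + 2 + 1 = 7 (decimal)
Convert 0o2 (octal) → 2 (decimal)
Compute 7 ^ 2 = 49
49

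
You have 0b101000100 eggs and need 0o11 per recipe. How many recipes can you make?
Convert 0b101000100 (binary) → 256 + 64 + 4 = 324 (decimal)
Convert 0o11 (octal) → 1×8 + 1 = 9 (decimal)
Compute 324 ÷ 9 = 36
36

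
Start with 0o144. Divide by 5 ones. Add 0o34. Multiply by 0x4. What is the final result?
Convert 0o144 (octal) → 1×64 + 4×8 + 4 = 100 (decimal)
Start: 100
Convert 5 ones (place-value notation) → 5 (decimal)
100 ÷ 5 = 20
Convert 0o34 (octal) → 3×8 + 4 = 28 (decimal)
20 + 28 = 48
Convert 0x4 (hexadecimal) → 4 (decimal)
48 × 4 = 192
192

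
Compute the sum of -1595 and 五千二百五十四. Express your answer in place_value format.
Convert 五千二百五十四 (Chinese numeral) → 5×1000 + 2×100 + 5×10 + 4 = 5254 (decimal)
Compute -1595 + 5254 = 3659
Convert 3659 (decimal) → 3659 = 3×1000 + 6×100 + 5×10 + 9 → 3 thousands, 6 hundreds, 5 tens, 9 ones (place-value notation)
3 thousands, 6 hundreds, 5 tens, 9 ones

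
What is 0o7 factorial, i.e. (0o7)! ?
Convert 0o7 (octal) → 7 (decimal)
Compute 7! = 5040
5040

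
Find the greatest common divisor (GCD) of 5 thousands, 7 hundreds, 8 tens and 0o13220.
Convert 5 thousands, 7 hundreds, 8 tens (place-value notation) → 5×1000 + 7×100 + 8×10 = 5780 (decimal)
Convert 0o13220 (octal) → 1×4096 + 3×512 + 2×64 + 2×8 = 5776 (decimal)
Compute gcd(5780, 5776) = 4
4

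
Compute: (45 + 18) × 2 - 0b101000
Convert 0b101000 (binary) → 32 + 8 = 40 (decimal)
Expression in decimal: (45 + 18) × 2 - 40
Parentheses first: 45 + 18 = 63
Multiply: 63 × 2 = 126
Subtract: 126 - 40 = 86
86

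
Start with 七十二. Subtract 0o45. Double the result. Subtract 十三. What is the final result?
Convert 七十二 (Chinese numeral) → 7×10 + 2 = 72 (decimal)
Start: 72
Convert 0o45 (octal) → 4×8 + 5 = 37 (decimal)
72 - 37 = 35
35 × 2 = 70
Convert 十三 (Chinese numeral) → 1×10 + 3 = 13 (decimal)
70 - 13 = 57
57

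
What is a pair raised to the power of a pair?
Convert a pair (colloquial) → 2 (decimal)
Convert a pair (colloquial) → 2 (decimal)
Compute 2 ^ 2 = 4
4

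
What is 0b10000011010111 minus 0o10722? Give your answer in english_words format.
Convert 0b10000011010111 (binary) → 8192 + 128 + 64 + 16 + 4 + 2 + 1 = 8407 (decimal)
Convert 0o10722 (octal) → 1×4096 + 7×64 + 2×8 + 2 = 4562 (decimal)
Compute 8407 - 4562 = 3845
Convert 3845 (decimal) → 3845 = 3×1000 + 8×100 + 45 → three thousand eight hundred forty-five (English words)
three thousand eight hundred forty-five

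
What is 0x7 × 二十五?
Convert 0x7 (hexadecimal) → 7 (decimal)
Convert 二十五 (Chinese numeral) → 2×10 + 5 = 25 (decimal)
Compute 7 × 25 = 175
175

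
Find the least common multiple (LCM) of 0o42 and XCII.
Convert 0o42 (octal) → 4×8 + 2 = 34 (decimal)
Convert XCII (Roman numeral) → 90 + 1 + 1 = 92 (decimal)
Compute lcm(34, 92) = 1564
1564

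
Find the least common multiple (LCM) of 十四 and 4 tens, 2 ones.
Convert 十四 (Chinese numeral) → 1×10 + 4 = 14 (decimal)
Convert 4 tens, 2 ones (place-value notation) → 4×10 + 2 = 42 (decimal)
Compute lcm(14, 42) = 42
42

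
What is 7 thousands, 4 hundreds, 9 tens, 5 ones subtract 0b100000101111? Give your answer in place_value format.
Convert 7 thousands, 4 hundreds, 9 tens, 5 ones (place-value notation) → 7×1000 + 4×100 + 9×10 + 5 = 7495 (decimal)
Convert 0b100000101111 (binary) → 2048 + 32 + 8 + 4 + 2 + 1 = 2095 (decimal)
Compute 7495 - 2095 = 5400
Convert 5400 (decimal) → 5400 = 5×1000 + 4×100 → 5 thousands, 4 hundreds (place-value notation)
5 thousands, 4 hundreds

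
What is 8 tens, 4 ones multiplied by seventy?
Convert 8 tens, 4 ones (place-value notation) → 8×10 + 4 = 84 (decimal)
Convert seventy (English words) → 70 (decimal)
Compute 84 × 70 = 5880
5880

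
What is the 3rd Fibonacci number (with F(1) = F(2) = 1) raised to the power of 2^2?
Convert the 3rd Fibonacci number (with F(1) = F(2) = 1) (Fibonacci index) → 1, 1, 2 → 2 (decimal)
Convert 2^2 (power) → 4 (decimal)
Compute 2 ^ 4 = 16
16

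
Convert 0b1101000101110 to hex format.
Convert 0b1101000101110 (binary) → 4096 + 2048 + 512 + 32 + 8 + 4 + 2 = 6702 (decimal)
Convert 6702 (decimal) → 6702 = 1×4096 + 10×256 + 2×16 + 14 → 0x1A2E (hexadecimal)
0x1A2E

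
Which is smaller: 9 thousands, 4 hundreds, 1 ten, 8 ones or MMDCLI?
Convert 9 thousands, 4 hundreds, 1 ten, 8 ones (place-value notation) → 9×1000 + 4×100 + 1×10 + 8 = 9418 (decimal)
Convert MMDCLI (Roman numeral) → 1000 + 1000 + 500 + 100 + 50 + 1 = 2651 (decimal)
Compare 9418 vs 2651: smaller = 2651
2651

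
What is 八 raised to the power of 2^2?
Convert 八 (Chinese numeral) → 8 (decimal)
Convert 2^2 (power) → 4 (decimal)
Compute 8 ^ 4 = 4096
4096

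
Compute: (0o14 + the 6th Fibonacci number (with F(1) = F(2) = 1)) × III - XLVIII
Convert 0o14 (octal) → 1×8 + 4 = 12 (decimal)
Convert the 6th Fibonacci number (with F(1) = F(2) = 1) (Fibonacci index) → 1, 1, 2, 3, 5, 8 → 8 (decimal)
Convert III (Roman numeral) → 1 + 1 + 1 = 3 (decimal)
Convert XLVIII (Roman numeral) → 40 + 5 + 1 + 1 + 1 = 48 (decimal)
Expression in decimal: (12 + 8) × 3 - 48
Parentheses first: 12 + 8 = 20
Multiply: 20 × 3 = 60
Subtract: 60 - 48 = 12
12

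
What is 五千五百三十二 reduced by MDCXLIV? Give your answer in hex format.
Convert 五千五百三十二 (Chinese numeral) → 5×1000 + 5×100 + 3×10 + 2 = 5532 (decimal)
Convert MDCXLIV (Roman numeral) → 1000 + 500 + 100 + 40 + 4 = 1644 (decimal)
Compute 5532 - 1644 = 3888
Convert 3888 (decimal) → 3888 = 15×256 + 3×16 → 0xF30 (hexadecimal)
0xF30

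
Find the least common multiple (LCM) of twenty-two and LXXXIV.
Convert twenty-two (English words) → 22 (decimal)
Convert LXXXIV (Roman numeral) → 50 + 10 + 10 + 10 + 4 = 84 (decimal)
Compute lcm(22, 84) = 924
924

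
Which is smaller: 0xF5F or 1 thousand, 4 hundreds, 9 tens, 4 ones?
Convert 0xF5F (hexadecimal) → 15×256 + 5×16 + 15 = 3935 (decimal)
Convert 1 thousand, 4 hundreds, 9 tens, 4 ones (place-value notation) → 1×1000 + 4×100 + 9×10 + 4 = 1494 (decimal)
Compare 3935 vs 1494: smaller = 1494
1494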